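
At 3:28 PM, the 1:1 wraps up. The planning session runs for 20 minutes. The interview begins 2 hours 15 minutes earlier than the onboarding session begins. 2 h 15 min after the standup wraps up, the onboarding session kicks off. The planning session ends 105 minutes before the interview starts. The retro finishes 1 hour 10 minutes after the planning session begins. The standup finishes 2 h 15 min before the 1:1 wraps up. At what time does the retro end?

The standup ends at 3:28 PM − 135 min = 1:13 PM.
The onboarding session starts at 1:13 PM + 135 min = 3:28 PM.
The interview starts at 3:28 PM − 135 min = 1:13 PM.
The planning session ends at 1:13 PM − 105 min = 11:28 AM.
The planning session starts at 11:28 AM − 20 min = 11:08 AM.
The retro ends at 11:08 AM + 70 min = 12:18 PM.

12:18 PM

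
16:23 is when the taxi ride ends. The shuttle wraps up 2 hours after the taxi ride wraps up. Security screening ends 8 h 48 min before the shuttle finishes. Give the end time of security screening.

The shuttle ends at 16:23 + 120 min = 18:23.
Security screening ends at 18:23 − 528 min = 09:35.

09:35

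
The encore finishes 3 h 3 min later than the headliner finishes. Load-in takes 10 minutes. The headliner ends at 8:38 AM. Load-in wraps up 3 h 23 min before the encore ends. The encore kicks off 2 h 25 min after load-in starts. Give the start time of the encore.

10:33 AM

The encore ends at 8:38 AM + 183 min = 11:41 AM.
Load-in ends at 11:41 AM − 203 min = 8:18 AM.
Load-in starts at 8:18 AM − 10 min = 8:08 AM.
The encore starts at 8:08 AM + 145 min = 10:33 AM.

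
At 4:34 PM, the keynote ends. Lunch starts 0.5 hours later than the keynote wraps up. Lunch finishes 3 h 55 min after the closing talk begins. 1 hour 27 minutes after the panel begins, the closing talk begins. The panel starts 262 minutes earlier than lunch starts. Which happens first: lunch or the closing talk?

the closing talk

Lunch starts at 4:34 PM + 30 min = 5:04 PM.
The panel starts at 5:04 PM − 262 min = 12:42 PM.
The closing talk starts at 12:42 PM + 87 min = 2:09 PM.
Lunch starts at 5:04 PM and the closing talk starts at 2:09 PM, so the closing talk is first.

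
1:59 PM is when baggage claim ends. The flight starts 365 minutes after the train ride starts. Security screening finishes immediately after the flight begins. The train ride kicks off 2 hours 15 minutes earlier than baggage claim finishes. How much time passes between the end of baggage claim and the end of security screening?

3 h 50 min

The train ride starts at 1:59 PM − 135 min = 11:44 AM.
The flight starts at 11:44 AM + 365 min = 5:49 PM.
So security screening ends at 5:49 PM.
From 1:59 PM to 5:49 PM is 3 h 50 min.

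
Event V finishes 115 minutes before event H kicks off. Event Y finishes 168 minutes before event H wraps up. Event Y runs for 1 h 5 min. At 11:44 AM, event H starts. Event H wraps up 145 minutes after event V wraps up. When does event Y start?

8:21 AM

Event V ends at 11:44 AM − 115 min = 9:49 AM.
Event H ends at 9:49 AM + 145 min = 12:14 PM.
Event Y ends at 12:14 PM − 168 min = 9:26 AM.
Event Y starts at 9:26 AM − 65 min = 8:21 AM.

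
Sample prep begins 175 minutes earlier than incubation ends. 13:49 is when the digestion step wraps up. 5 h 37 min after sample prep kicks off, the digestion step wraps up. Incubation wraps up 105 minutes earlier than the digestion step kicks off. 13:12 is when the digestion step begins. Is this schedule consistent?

No

Incubation ends at 13:12 − 105 min = 11:27.
Sample prep starts at 11:27 − 175 min = 08:32.
The digestion step ends at 08:32 + 337 min = 14:09.
But the digestion step is also said to end at 13:49 — a 20-minute conflict.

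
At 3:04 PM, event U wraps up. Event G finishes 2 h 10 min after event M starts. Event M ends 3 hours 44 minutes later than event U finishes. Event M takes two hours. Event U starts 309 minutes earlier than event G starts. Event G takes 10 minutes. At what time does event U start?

Event M ends at 3:04 PM + 224 min = 6:48 PM.
Event M starts at 6:48 PM − 120 min = 4:48 PM.
Event G ends at 4:48 PM + 130 min = 6:58 PM.
Event G starts at 6:58 PM − 10 min = 6:48 PM.
Event U starts at 6:48 PM − 309 min = 1:39 PM.

1:39 PM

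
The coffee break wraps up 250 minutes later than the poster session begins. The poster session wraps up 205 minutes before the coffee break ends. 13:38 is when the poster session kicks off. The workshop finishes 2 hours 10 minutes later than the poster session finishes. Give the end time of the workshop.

16:33

The coffee break ends at 13:38 + 250 min = 17:48.
The poster session ends at 17:48 − 205 min = 14:23.
The workshop ends at 14:23 + 130 min = 16:33.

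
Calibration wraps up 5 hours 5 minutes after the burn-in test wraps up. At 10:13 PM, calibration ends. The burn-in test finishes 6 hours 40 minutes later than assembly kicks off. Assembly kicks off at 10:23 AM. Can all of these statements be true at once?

The burn-in test ends at 10:23 AM + 400 min = 5:03 PM.
Calibration ends at 5:03 PM + 305 min = 10:08 PM.
But calibration is also said to end at 10:13 PM — a 5-minute conflict.

No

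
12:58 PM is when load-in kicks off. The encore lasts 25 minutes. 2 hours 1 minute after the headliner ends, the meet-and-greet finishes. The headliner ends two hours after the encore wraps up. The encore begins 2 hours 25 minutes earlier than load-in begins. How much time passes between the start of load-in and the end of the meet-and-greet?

The encore starts at 12:58 PM − 145 min = 10:33 AM.
The encore ends at 10:33 AM + 25 min = 10:58 AM.
The headliner ends at 10:58 AM + 120 min = 12:58 PM.
The meet-and-greet ends at 12:58 PM + 121 min = 2:59 PM.
From 12:58 PM to 2:59 PM is 121 minutes.

121 minutes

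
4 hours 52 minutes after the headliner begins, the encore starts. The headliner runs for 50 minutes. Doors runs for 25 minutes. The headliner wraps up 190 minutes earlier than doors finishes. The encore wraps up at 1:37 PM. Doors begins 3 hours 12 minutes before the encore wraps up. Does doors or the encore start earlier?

doors

Doors starts at 1:37 PM − 192 min = 10:25 AM.
Doors ends at 10:25 AM + 25 min = 10:50 AM.
The headliner ends at 10:50 AM − 190 min = 7:40 AM.
The headliner starts at 7:40 AM − 50 min = 6:50 AM.
The encore starts at 6:50 AM + 292 min = 11:42 AM.
Doors starts at 10:25 AM and the encore starts at 11:42 AM, so doors is first.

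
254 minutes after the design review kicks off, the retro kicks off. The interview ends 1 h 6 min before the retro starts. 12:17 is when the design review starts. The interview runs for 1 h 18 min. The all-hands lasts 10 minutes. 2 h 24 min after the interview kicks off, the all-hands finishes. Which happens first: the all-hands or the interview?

The retro starts at 12:17 + 254 min = 16:31.
The interview ends at 16:31 − 66 min = 15:25.
The interview starts at 15:25 − 78 min = 14:07.
The all-hands ends at 14:07 + 144 min = 16:31.
The all-hands starts at 16:31 − 10 min = 16:21.
The all-hands starts at 16:21 and the interview starts at 14:07, so the interview is first.

the interview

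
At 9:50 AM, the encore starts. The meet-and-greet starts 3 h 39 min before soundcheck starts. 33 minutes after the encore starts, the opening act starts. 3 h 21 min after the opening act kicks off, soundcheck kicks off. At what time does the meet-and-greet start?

The opening act starts at 9:50 AM + 33 min = 10:23 AM.
Soundcheck starts at 10:23 AM + 201 min = 1:44 PM.
The meet-and-greet starts at 1:44 PM − 219 min = 10:05 AM.

10:05 AM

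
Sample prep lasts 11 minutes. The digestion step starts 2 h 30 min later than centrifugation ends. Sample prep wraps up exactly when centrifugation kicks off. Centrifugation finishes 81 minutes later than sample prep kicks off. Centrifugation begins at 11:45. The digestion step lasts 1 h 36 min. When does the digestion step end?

17:01

Sample prep ends at 11:45.
Sample prep starts at 11:45 − 11 min = 11:34.
Centrifugation ends at 11:34 + 81 min = 12:55.
The digestion step starts at 12:55 + 150 min = 15:25.
The digestion step ends at 15:25 + 96 min = 17:01.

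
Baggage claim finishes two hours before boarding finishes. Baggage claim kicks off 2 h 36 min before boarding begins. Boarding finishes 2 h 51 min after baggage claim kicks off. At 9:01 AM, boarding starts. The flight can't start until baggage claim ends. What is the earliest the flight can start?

Baggage claim starts at 9:01 AM − 156 min = 6:25 AM.
Boarding ends at 6:25 AM + 171 min = 9:16 AM.
Baggage claim ends at 9:16 AM − 120 min = 7:16 AM.
The flight is bounded by baggage claim, so the earliest it can start is 7:16 AM.

7:16 AM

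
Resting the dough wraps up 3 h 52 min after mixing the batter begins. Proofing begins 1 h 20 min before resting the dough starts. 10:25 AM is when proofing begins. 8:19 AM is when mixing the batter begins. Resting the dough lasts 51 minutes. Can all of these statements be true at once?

No

Resting the dough ends at 8:19 AM + 232 min = 12:11 PM.
Resting the dough starts at 12:11 PM − 51 min = 11:20 AM.
Proofing starts at 11:20 AM − 80 min = 10:00 AM.
But proofing is also said to start at 10:25 AM — a 25-minute conflict.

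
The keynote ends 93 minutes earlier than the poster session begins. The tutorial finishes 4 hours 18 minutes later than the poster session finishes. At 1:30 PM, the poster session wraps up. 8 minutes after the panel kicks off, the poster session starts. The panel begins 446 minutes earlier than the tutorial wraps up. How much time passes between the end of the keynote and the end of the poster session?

4 h 33 min

The tutorial ends at 1:30 PM + 258 min = 5:48 PM.
The panel starts at 5:48 PM − 446 min = 10:22 AM.
The poster session starts at 10:22 AM + 8 min = 10:30 AM.
The keynote ends at 10:30 AM − 93 min = 8:57 AM.
From 8:57 AM to 1:30 PM is 4 h 33 min.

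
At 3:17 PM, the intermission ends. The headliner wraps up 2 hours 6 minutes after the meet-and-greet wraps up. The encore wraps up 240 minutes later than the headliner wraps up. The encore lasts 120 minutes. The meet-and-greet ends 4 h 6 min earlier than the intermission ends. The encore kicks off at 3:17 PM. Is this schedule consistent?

The meet-and-greet ends at 3:17 PM − 246 min = 11:11 AM.
The headliner ends at 11:11 AM + 126 min = 1:17 PM.
The encore ends at 1:17 PM + 240 min = 5:17 PM.
The encore starts at 5:17 PM − 120 min = 3:17 PM.
That matches the stated 3:17 PM, so the schedule is consistent.

Yes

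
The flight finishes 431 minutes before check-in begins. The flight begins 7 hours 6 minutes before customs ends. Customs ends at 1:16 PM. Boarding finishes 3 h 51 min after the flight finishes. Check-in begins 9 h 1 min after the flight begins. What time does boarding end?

The flight starts at 1:16 PM − 426 min = 6:10 AM.
Check-in starts at 6:10 AM + 541 min = 3:11 PM.
The flight ends at 3:11 PM − 431 min = 8:00 AM.
Boarding ends at 8:00 AM + 231 min = 11:51 AM.

11:51 AM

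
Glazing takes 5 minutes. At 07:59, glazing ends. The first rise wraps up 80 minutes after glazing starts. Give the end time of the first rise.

Glazing starts at 07:59 − 5 min = 07:54.
The first rise ends at 07:54 + 80 min = 09:14.

09:14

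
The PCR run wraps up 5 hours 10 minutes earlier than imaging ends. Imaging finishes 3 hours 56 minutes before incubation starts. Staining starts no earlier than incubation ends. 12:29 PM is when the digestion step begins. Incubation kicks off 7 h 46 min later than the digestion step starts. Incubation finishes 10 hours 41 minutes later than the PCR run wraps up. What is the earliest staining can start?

Incubation starts at 12:29 PM + 466 min = 8:15 PM.
Imaging ends at 8:15 PM − 236 min = 4:19 PM.
The PCR run ends at 4:19 PM − 310 min = 11:09 AM.
Incubation ends at 11:09 AM + 641 min = 9:50 PM.
Staining is bounded by incubation, so the earliest it can start is 9:50 PM.

9:50 PM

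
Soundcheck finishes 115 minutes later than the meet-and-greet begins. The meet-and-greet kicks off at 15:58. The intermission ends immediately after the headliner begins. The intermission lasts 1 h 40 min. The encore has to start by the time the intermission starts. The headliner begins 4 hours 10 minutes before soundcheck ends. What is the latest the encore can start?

12:03

Soundcheck ends at 15:58 + 115 min = 17:53.
The headliner starts at 17:53 − 250 min = 13:43.
So the intermission ends at 13:43.
The intermission starts at 13:43 − 100 min = 12:03.
The encore is bounded by the intermission, so the latest it can start is 12:03.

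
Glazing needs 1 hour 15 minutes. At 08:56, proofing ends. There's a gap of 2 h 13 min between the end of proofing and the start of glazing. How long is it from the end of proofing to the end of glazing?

Glazing starts at 08:56 + 133 min = 11:09.
Glazing ends at 11:09 + 75 min = 12:24.
From 08:56 to 12:24 is 3 hours 28 minutes.

3 hours 28 minutes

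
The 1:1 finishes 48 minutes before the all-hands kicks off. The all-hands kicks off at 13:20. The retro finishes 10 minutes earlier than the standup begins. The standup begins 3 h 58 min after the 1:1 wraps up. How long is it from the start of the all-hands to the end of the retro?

3 hours

The 1:1 ends at 13:20 − 48 min = 12:32.
The standup starts at 12:32 + 238 min = 16:30.
The retro ends at 16:30 − 10 min = 16:20.
From 13:20 to 16:20 is 3 hours.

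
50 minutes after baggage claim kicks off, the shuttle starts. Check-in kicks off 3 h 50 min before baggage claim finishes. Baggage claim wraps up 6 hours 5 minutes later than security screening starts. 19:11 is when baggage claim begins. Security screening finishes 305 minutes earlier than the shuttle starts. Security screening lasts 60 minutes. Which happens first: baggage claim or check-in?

The shuttle starts at 19:11 + 50 min = 20:01.
Security screening ends at 20:01 − 305 min = 14:56.
Security screening starts at 14:56 − 60 min = 13:56.
Baggage claim ends at 13:56 + 365 min = 20:01.
Check-in starts at 20:01 − 230 min = 16:11.
Baggage claim starts at 19:11 and check-in starts at 16:11, so check-in is first.

check-in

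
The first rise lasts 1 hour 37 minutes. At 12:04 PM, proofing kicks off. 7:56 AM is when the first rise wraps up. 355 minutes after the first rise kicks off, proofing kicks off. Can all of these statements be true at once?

The first rise starts at 7:56 AM − 97 min = 6:19 AM.
Proofing starts at 6:19 AM + 355 min = 12:14 PM.
But proofing is also said to start at 12:04 PM — a 10-minute conflict.

No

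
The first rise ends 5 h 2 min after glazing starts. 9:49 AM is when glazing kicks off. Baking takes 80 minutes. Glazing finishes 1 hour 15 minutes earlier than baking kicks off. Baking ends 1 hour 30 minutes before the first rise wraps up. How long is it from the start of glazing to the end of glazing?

The first rise ends at 9:49 AM + 302 min = 2:51 PM.
Baking ends at 2:51 PM − 90 min = 1:21 PM.
Baking starts at 1:21 PM − 80 min = 12:01 PM.
Glazing ends at 12:01 PM − 75 min = 10:46 AM.
From 9:49 AM to 10:46 AM is 57 minutes.

57 minutes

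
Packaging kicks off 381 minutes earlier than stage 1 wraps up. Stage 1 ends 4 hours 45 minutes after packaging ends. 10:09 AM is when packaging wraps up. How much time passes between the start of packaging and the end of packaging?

1 hour 36 minutes

Stage 1 ends at 10:09 AM + 285 min = 2:54 PM.
Packaging starts at 2:54 PM − 381 min = 8:33 AM.
From 8:33 AM to 10:09 AM is 1 hour 36 minutes.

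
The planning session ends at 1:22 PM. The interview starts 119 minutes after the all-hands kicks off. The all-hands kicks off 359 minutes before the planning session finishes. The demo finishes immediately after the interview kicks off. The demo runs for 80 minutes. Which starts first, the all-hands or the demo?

The all-hands starts at 1:22 PM − 359 min = 7:23 AM.
The interview starts at 7:23 AM + 119 min = 9:22 AM.
So the demo ends at 9:22 AM.
The demo starts at 9:22 AM − 80 min = 8:02 AM.
The all-hands starts at 7:23 AM and the demo starts at 8:02 AM, so the all-hands is first.

the all-hands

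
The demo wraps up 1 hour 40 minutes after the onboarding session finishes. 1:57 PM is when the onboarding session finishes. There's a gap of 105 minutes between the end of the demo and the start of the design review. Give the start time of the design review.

The demo ends at 1:57 PM + 100 min = 3:37 PM.
The design review starts at 3:37 PM + 105 min = 5:22 PM.

5:22 PM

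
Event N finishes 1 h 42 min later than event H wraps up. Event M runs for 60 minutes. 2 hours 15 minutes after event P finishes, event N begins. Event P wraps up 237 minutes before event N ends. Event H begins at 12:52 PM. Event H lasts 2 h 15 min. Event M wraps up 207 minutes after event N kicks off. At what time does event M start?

Event H ends at 12:52 PM + 135 min = 3:07 PM.
Event N ends at 3:07 PM + 102 min = 4:49 PM.
Event P ends at 4:49 PM − 237 min = 12:52 PM.
Event N starts at 12:52 PM + 135 min = 3:07 PM.
Event M ends at 3:07 PM + 207 min = 6:34 PM.
Event M starts at 6:34 PM − 60 min = 5:34 PM.

5:34 PM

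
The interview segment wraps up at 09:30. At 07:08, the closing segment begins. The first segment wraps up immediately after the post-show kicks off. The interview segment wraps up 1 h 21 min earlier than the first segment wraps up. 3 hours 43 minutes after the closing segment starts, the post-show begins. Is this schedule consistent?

Yes

The post-show starts at 07:08 + 223 min = 10:51.
So the first segment ends at 10:51.
The interview segment ends at 10:51 − 81 min = 09:30.
That matches the stated 09:30, so the schedule is consistent.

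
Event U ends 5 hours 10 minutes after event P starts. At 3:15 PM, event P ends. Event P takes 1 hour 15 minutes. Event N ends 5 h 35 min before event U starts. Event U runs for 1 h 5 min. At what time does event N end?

Event P starts at 3:15 PM − 75 min = 2:00 PM.
Event U ends at 2:00 PM + 310 min = 7:10 PM.
Event U starts at 7:10 PM − 65 min = 6:05 PM.
Event N ends at 6:05 PM − 335 min = 12:30 PM.

12:30 PM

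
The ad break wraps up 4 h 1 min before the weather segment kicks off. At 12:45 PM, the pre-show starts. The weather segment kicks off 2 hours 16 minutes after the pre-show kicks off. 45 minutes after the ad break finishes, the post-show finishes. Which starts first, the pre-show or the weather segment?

The weather segment starts at 12:45 PM + 136 min = 3:01 PM.
The pre-show starts at 12:45 PM and the weather segment starts at 3:01 PM, so the pre-show is first.

the pre-show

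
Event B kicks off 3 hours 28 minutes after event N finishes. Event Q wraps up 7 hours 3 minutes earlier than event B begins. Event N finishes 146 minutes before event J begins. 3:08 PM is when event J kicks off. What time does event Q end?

Event N ends at 3:08 PM − 146 min = 12:42 PM.
Event B starts at 12:42 PM + 208 min = 4:10 PM.
Event Q ends at 4:10 PM − 423 min = 9:07 AM.

9:07 AM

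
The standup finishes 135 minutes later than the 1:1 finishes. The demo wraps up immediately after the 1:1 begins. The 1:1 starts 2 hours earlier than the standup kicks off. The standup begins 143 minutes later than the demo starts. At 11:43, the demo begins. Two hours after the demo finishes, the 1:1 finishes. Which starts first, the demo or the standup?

the demo

The standup starts at 11:43 + 143 min = 14:06.
The demo starts at 11:43 and the standup starts at 14:06, so the demo is first.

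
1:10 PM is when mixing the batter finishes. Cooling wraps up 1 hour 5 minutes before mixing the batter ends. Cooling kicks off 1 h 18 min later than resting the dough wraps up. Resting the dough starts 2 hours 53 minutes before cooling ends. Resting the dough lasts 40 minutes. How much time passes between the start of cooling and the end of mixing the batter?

two hours

Cooling ends at 1:10 PM − 65 min = 12:05 PM.
Resting the dough starts at 12:05 PM − 173 min = 9:12 AM.
Resting the dough ends at 9:12 AM + 40 min = 9:52 AM.
Cooling starts at 9:52 AM + 78 min = 11:10 AM.
From 11:10 AM to 1:10 PM is two hours.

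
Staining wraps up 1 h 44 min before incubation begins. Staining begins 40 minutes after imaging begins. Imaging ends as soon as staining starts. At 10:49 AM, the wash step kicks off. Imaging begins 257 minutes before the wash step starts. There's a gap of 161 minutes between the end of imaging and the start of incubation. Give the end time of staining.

Imaging starts at 10:49 AM − 257 min = 6:32 AM.
Staining starts at 6:32 AM + 40 min = 7:12 AM.
So imaging ends at 7:12 AM.
Incubation starts at 7:12 AM + 161 min = 9:53 AM.
Staining ends at 9:53 AM − 104 min = 8:09 AM.

8:09 AM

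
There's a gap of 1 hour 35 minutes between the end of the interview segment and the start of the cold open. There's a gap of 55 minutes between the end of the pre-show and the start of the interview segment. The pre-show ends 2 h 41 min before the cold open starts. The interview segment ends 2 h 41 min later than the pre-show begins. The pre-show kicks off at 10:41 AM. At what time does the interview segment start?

1:11 PM

The interview segment ends at 10:41 AM + 161 min = 1:22 PM.
The cold open starts at 1:22 PM + 95 min = 2:57 PM.
The pre-show ends at 2:57 PM − 161 min = 12:16 PM.
The interview segment starts at 12:16 PM + 55 min = 1:11 PM.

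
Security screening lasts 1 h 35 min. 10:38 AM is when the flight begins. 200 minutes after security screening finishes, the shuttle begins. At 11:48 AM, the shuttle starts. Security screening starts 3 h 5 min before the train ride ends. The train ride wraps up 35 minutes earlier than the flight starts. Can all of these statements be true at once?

No

The train ride ends at 10:38 AM − 35 min = 10:03 AM.
Security screening starts at 10:03 AM − 185 min = 6:58 AM.
Security screening ends at 6:58 AM + 95 min = 8:33 AM.
The shuttle starts at 8:33 AM + 200 min = 11:53 AM.
But the shuttle is also said to start at 11:48 AM — a 5-minute conflict.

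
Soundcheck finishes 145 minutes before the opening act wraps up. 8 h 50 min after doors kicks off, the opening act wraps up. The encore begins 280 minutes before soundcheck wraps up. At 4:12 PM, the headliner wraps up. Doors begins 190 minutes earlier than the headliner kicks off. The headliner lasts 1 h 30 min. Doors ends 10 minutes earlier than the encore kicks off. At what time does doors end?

The headliner starts at 4:12 PM − 90 min = 2:42 PM.
Doors starts at 2:42 PM − 190 min = 11:32 AM.
The opening act ends at 11:32 AM + 530 min = 8:22 PM.
Soundcheck ends at 8:22 PM − 145 min = 5:57 PM.
The encore starts at 5:57 PM − 280 min = 1:17 PM.
Doors ends at 1:17 PM − 10 min = 1:07 PM.

1:07 PM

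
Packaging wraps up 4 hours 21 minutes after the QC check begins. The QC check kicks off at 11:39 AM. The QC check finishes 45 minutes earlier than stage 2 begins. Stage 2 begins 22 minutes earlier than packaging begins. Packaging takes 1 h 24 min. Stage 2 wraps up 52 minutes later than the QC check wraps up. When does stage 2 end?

2:21 PM

Packaging ends at 11:39 AM + 261 min = 4:00 PM.
Packaging starts at 4:00 PM − 84 min = 2:36 PM.
Stage 2 starts at 2:36 PM − 22 min = 2:14 PM.
The QC check ends at 2:14 PM − 45 min = 1:29 PM.
Stage 2 ends at 1:29 PM + 52 min = 2:21 PM.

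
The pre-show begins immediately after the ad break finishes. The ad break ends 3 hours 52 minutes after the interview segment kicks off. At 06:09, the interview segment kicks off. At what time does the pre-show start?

10:01

The ad break ends at 06:09 + 232 min = 10:01.
So the pre-show starts at 10:01.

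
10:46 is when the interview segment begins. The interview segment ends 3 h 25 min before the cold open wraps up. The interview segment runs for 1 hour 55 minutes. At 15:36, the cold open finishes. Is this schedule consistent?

The interview segment ends at 15:36 − 205 min = 12:11.
The interview segment starts at 12:11 − 115 min = 10:16.
But the interview segment is also said to start at 10:46 — a 30-minute conflict.

No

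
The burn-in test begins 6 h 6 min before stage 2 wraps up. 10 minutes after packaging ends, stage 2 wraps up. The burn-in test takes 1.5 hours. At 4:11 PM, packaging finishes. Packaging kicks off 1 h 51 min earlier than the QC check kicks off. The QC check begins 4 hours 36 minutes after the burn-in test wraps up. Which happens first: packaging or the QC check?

Stage 2 ends at 4:11 PM + 10 min = 4:21 PM.
The burn-in test starts at 4:21 PM − 366 min = 10:15 AM.
The burn-in test ends at 10:15 AM + 90 min = 11:45 AM.
The QC check starts at 11:45 AM + 276 min = 4:21 PM.
Packaging starts at 4:21 PM − 111 min = 2:30 PM.
Packaging starts at 2:30 PM and the QC check starts at 4:21 PM, so packaging is first.

packaging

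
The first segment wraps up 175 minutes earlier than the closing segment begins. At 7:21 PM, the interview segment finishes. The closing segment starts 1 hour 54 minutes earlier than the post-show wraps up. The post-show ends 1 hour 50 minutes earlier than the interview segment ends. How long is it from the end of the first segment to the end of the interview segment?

399 minutes

The post-show ends at 7:21 PM − 110 min = 5:31 PM.
The closing segment starts at 5:31 PM − 114 min = 3:37 PM.
The first segment ends at 3:37 PM − 175 min = 12:42 PM.
From 12:42 PM to 7:21 PM is 399 minutes.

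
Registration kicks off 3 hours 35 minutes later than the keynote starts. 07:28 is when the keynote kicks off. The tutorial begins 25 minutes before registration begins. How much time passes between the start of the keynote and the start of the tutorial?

3 h 10 min

Registration starts at 07:28 + 215 min = 11:03.
The tutorial starts at 11:03 − 25 min = 10:38.
From 07:28 to 10:38 is 3 h 10 min.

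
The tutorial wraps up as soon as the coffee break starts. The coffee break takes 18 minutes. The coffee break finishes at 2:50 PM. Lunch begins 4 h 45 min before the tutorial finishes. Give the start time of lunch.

9:47 AM

The coffee break starts at 2:50 PM − 18 min = 2:32 PM.
So the tutorial ends at 2:32 PM.
Lunch starts at 2:32 PM − 285 min = 9:47 AM.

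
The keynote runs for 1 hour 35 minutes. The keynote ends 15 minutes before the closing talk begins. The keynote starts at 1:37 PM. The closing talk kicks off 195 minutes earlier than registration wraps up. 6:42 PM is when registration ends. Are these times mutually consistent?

Yes

The closing talk starts at 6:42 PM − 195 min = 3:27 PM.
The keynote ends at 3:27 PM − 15 min = 3:12 PM.
The keynote starts at 3:12 PM − 95 min = 1:37 PM.
That matches the stated 1:37 PM, so the schedule is consistent.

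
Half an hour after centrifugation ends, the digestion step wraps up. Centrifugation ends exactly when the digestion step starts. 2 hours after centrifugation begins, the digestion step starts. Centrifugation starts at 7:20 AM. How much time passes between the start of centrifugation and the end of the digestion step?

The digestion step starts at 7:20 AM + 120 min = 9:20 AM.
So centrifugation ends at 9:20 AM.
The digestion step ends at 9:20 AM + 30 min = 9:50 AM.
From 7:20 AM to 9:50 AM is 2.5 hours.

2.5 hours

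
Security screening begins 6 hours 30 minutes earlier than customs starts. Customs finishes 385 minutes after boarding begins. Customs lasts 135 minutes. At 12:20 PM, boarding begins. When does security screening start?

Customs ends at 12:20 PM + 385 min = 6:45 PM.
Customs starts at 6:45 PM − 135 min = 4:30 PM.
Security screening starts at 4:30 PM − 390 min = 10:00 AM.

10:00 AM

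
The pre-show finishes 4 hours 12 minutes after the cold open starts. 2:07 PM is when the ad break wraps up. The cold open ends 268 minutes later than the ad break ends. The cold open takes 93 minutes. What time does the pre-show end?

The cold open ends at 2:07 PM + 268 min = 6:35 PM.
The cold open starts at 6:35 PM − 93 min = 5:02 PM.
The pre-show ends at 5:02 PM + 252 min = 9:14 PM.

9:14 PM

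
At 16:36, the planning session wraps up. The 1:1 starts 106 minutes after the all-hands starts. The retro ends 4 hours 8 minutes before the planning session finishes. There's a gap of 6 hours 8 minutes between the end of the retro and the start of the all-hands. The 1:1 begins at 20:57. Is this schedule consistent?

The retro ends at 16:36 − 248 min = 12:28.
The all-hands starts at 12:28 + 368 min = 18:36.
The 1:1 starts at 18:36 + 106 min = 20:22.
But the 1:1 is also said to start at 20:57 — a 35-minute conflict.

No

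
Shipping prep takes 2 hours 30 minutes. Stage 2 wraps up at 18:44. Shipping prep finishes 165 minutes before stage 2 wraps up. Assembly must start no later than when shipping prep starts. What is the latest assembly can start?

13:29

Shipping prep ends at 18:44 − 165 min = 15:59.
Shipping prep starts at 15:59 − 150 min = 13:29.
Assembly is bounded by shipping prep, so the latest it can start is 13:29.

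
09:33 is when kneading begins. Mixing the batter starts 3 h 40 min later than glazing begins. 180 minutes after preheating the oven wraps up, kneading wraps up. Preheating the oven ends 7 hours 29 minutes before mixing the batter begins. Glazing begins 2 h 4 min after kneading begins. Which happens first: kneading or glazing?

Glazing starts at 09:33 + 124 min = 11:37.
Kneading starts at 09:33 and glazing starts at 11:37, so kneading is first.

kneading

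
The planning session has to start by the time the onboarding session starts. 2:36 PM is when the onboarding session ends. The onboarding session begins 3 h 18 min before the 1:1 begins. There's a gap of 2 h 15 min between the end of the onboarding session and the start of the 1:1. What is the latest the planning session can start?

1:33 PM

The 1:1 starts at 2:36 PM + 135 min = 4:51 PM.
The onboarding session starts at 4:51 PM − 198 min = 1:33 PM.
The planning session is bounded by the onboarding session, so the latest it can start is 1:33 PM.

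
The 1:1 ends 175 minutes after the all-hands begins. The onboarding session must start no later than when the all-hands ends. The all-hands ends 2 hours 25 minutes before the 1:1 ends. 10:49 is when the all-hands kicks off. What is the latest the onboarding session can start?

11:19

The 1:1 ends at 10:49 + 175 min = 13:44.
The all-hands ends at 13:44 − 145 min = 11:19.
The onboarding session is bounded by the all-hands, so the latest it can start is 11:19.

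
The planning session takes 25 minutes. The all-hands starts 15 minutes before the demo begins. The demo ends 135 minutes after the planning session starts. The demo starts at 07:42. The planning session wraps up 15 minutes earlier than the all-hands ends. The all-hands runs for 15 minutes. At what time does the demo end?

The all-hands starts at 07:42 − 15 min = 07:27.
The all-hands ends at 07:27 + 15 min = 07:42.
The planning session ends at 07:42 − 15 min = 07:27.
The planning session starts at 07:27 − 25 min = 07:02.
The demo ends at 07:02 + 135 min = 09:17.

09:17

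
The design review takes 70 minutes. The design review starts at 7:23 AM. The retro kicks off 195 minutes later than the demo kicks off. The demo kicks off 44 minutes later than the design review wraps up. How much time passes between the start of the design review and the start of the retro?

309 minutes

The design review ends at 7:23 AM + 70 min = 8:33 AM.
The demo starts at 8:33 AM + 44 min = 9:17 AM.
The retro starts at 9:17 AM + 195 min = 12:32 PM.
From 7:23 AM to 12:32 PM is 309 minutes.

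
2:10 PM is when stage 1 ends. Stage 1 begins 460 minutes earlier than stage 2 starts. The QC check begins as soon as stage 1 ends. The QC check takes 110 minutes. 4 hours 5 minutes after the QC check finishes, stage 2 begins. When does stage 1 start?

The QC check starts at 2:10 PM.
The QC check ends at 2:10 PM + 110 min = 4:00 PM.
Stage 2 starts at 4:00 PM + 245 min = 8:05 PM.
Stage 1 starts at 8:05 PM − 460 min = 12:25 PM.

12:25 PM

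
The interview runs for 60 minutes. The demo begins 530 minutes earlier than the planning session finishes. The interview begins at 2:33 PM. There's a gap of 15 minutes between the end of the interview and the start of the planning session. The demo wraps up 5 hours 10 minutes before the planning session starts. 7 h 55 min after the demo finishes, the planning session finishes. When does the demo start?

The interview ends at 2:33 PM + 60 min = 3:33 PM.
The planning session starts at 3:33 PM + 15 min = 3:48 PM.
The demo ends at 3:48 PM − 310 min = 10:38 AM.
The planning session ends at 10:38 AM + 475 min = 6:33 PM.
The demo starts at 6:33 PM − 530 min = 9:43 AM.

9:43 AM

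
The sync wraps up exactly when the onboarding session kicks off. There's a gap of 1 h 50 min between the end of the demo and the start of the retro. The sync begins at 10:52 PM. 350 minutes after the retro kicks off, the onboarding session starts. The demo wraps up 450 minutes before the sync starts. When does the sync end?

11:02 PM

The demo ends at 10:52 PM − 450 min = 3:22 PM.
The retro starts at 3:22 PM + 110 min = 5:12 PM.
The onboarding session starts at 5:12 PM + 350 min = 11:02 PM.
So the sync ends at 11:02 PM.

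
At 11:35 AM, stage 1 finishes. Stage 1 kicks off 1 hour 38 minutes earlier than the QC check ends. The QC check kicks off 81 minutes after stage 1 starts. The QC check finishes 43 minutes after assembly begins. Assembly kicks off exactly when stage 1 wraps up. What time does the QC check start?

12:01 PM

Assembly starts at 11:35 AM.
The QC check ends at 11:35 AM + 43 min = 12:18 PM.
Stage 1 starts at 12:18 PM − 98 min = 10:40 AM.
The QC check starts at 10:40 AM + 81 min = 12:01 PM.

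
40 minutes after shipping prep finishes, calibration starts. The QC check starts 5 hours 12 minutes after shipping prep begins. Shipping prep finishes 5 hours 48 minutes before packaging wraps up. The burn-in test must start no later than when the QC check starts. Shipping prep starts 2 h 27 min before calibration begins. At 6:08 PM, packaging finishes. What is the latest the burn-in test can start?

Shipping prep ends at 6:08 PM − 348 min = 12:20 PM.
Calibration starts at 12:20 PM + 40 min = 1:00 PM.
Shipping prep starts at 1:00 PM − 147 min = 10:33 AM.
The QC check starts at 10:33 AM + 312 min = 3:45 PM.
The burn-in test is bounded by the QC check, so the latest it can start is 3:45 PM.

3:45 PM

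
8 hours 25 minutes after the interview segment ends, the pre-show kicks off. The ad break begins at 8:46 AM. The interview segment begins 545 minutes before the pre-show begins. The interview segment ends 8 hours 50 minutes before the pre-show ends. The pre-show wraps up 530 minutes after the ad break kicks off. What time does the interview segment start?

The pre-show ends at 8:46 AM + 530 min = 5:36 PM.
The interview segment ends at 5:36 PM − 530 min = 8:46 AM.
The pre-show starts at 8:46 AM + 505 min = 5:11 PM.
The interview segment starts at 5:11 PM − 545 min = 8:06 AM.

8:06 AM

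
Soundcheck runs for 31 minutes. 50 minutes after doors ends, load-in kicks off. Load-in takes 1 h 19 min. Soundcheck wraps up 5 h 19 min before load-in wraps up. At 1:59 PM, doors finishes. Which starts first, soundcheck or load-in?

Load-in starts at 1:59 PM + 50 min = 2:49 PM.
Load-in ends at 2:49 PM + 79 min = 4:08 PM.
Soundcheck ends at 4:08 PM − 319 min = 10:49 AM.
Soundcheck starts at 10:49 AM − 31 min = 10:18 AM.
Soundcheck starts at 10:18 AM and load-in starts at 2:49 PM, so soundcheck is first.

soundcheck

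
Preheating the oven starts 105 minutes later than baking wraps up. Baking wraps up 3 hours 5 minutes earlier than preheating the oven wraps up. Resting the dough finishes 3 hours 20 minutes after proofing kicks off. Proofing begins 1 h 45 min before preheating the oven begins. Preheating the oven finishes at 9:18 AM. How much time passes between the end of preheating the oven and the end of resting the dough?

Baking ends at 9:18 AM − 185 min = 6:13 AM.
Preheating the oven starts at 6:13 AM + 105 min = 7:58 AM.
Proofing starts at 7:58 AM − 105 min = 6:13 AM.
Resting the dough ends at 6:13 AM + 200 min = 9:33 AM.
From 9:18 AM to 9:33 AM is 15 minutes.

15 minutes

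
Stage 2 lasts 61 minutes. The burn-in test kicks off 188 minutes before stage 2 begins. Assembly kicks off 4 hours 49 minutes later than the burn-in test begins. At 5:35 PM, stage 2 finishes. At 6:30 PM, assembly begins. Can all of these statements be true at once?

No

Stage 2 starts at 5:35 PM − 61 min = 4:34 PM.
The burn-in test starts at 4:34 PM − 188 min = 1:26 PM.
Assembly starts at 1:26 PM + 289 min = 6:15 PM.
But assembly is also said to start at 6:30 PM — a 15-minute conflict.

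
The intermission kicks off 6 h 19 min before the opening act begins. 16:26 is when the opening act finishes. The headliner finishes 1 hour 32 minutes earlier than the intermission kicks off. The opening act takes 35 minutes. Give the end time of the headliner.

The opening act starts at 16:26 − 35 min = 15:51.
The intermission starts at 15:51 − 379 min = 09:32.
The headliner ends at 09:32 − 92 min = 08:00.

08:00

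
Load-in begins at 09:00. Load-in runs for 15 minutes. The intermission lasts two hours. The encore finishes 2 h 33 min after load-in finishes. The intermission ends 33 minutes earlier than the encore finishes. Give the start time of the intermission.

09:15

Load-in ends at 09:00 + 15 min = 09:15.
The encore ends at 09:15 + 153 min = 11:48.
The intermission ends at 11:48 − 33 min = 11:15.
The intermission starts at 11:15 − 120 min = 09:15.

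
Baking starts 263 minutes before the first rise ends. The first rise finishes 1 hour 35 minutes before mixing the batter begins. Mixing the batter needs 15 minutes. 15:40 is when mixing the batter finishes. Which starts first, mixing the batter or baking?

Mixing the batter starts at 15:40 − 15 min = 15:25.
The first rise ends at 15:25 − 95 min = 13:50.
Baking starts at 13:50 − 263 min = 09:27.
Mixing the batter starts at 15:25 and baking starts at 09:27, so baking is first.

baking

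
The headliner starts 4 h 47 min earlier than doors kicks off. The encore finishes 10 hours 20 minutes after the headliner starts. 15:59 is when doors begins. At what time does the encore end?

21:32

The headliner starts at 15:59 − 287 min = 11:12.
The encore ends at 11:12 + 620 min = 21:32.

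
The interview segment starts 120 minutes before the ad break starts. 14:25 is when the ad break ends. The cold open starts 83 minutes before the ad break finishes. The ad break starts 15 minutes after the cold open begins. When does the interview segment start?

The cold open starts at 14:25 − 83 min = 13:02.
The ad break starts at 13:02 + 15 min = 13:17.
The interview segment starts at 13:17 − 120 min = 11:17.

11:17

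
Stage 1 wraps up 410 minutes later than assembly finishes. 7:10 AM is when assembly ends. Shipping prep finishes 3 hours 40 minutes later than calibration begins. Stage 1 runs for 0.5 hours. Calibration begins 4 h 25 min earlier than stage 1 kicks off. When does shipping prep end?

12:45 PM

Stage 1 ends at 7:10 AM + 410 min = 2:00 PM.
Stage 1 starts at 2:00 PM − 30 min = 1:30 PM.
Calibration starts at 1:30 PM − 265 min = 9:05 AM.
Shipping prep ends at 9:05 AM + 220 min = 12:45 PM.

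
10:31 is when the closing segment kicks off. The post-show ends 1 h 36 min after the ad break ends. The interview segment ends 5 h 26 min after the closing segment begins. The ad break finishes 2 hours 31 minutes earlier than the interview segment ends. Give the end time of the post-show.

The interview segment ends at 10:31 + 326 min = 15:57.
The ad break ends at 15:57 − 151 min = 13:26.
The post-show ends at 13:26 + 96 min = 15:02.

15:02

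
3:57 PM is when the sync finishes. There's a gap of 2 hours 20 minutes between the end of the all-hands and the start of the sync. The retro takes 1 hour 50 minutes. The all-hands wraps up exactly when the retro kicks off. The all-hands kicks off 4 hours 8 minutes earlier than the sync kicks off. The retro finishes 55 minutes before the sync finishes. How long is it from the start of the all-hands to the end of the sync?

4 h 33 min

The retro ends at 3:57 PM − 55 min = 3:02 PM.
The retro starts at 3:02 PM − 110 min = 1:12 PM.
So the all-hands ends at 1:12 PM.
The sync starts at 1:12 PM + 140 min = 3:32 PM.
The all-hands starts at 3:32 PM − 248 min = 11:24 AM.
From 11:24 AM to 3:57 PM is 4 h 33 min.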